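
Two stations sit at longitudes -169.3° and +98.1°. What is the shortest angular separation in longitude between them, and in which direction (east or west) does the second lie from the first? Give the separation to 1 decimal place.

Raw difference: 98.1 − -169.3 = 267.4°.
Normalise into (−180°, 180°]: 267.4° − 360° = -92.6°.
Negative ⇒ the second point lies to the west; separation 92.6°.

92.6° west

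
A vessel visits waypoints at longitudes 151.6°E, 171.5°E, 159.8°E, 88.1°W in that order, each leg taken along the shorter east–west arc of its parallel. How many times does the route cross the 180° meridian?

1

Leg 1: +151.6° → +171.5°, shortest Δλ = 19.9° (east) — does not cross 180°.
Leg 2: +171.5° → +159.8°, shortest Δλ = -11.7° (west) — does not cross 180°.
Leg 3: +159.8° → -88.1°, shortest Δλ = 112.1° (east) — crosses 180°.
Total crossings: 1.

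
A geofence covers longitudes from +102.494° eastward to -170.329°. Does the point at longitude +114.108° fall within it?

Band width going east from +102.494° to -170.329°: ((-170.329 − 102.494) mod 360) = 87.177°.
Offset of +114.108° east of the west edge: ((114.108 − 102.494) mod 360) = 11.614°.
11.614° ≤ 87.177° ⇒ inside.

Yes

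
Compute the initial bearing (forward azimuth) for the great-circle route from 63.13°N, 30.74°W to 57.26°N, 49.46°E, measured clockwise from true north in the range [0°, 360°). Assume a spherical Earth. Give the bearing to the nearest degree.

61°

Δλ = 49.46 − -30.74 = 80.20°.
θ = atan2( sin Δλ · cos φ₂ , cos φ₁ · sin φ₂ − sin φ₁ · cos φ₂ · cos Δλ )
  = atan2(0.53294, 0.29805) = 60.783° → normalised to [0°, 360°): 60.783°.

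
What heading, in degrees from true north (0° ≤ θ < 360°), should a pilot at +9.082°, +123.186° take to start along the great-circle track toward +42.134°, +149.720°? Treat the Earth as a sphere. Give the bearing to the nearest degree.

Δλ = 149.720 − 123.186 = 26.534°.
θ = atan2( sin Δλ · cos φ₂ , cos φ₁ · sin φ₂ − sin φ₁ · cos φ₂ · cos Δλ )
  = atan2(0.33128, 0.55773) = 30.710° → normalised to [0°, 360°): 30.710°.

31°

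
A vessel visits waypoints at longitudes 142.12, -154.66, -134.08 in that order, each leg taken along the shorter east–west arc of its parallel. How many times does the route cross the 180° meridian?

1

Leg 1: +142.12° → -154.66°, shortest Δλ = 63.22° (east) — crosses 180°.
Leg 2: -154.66° → -134.08°, shortest Δλ = 20.58° (east) — does not cross 180°.
Total crossings: 1.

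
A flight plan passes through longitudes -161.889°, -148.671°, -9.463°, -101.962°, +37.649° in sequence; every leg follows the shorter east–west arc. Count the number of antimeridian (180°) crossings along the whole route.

0

Leg 1: -161.889° → -148.671°, shortest Δλ = 13.218° (east) — does not cross 180°.
Leg 2: -148.671° → -9.463°, shortest Δλ = 139.208° (east) — does not cross 180°.
Leg 3: -9.463° → -101.962°, shortest Δλ = -92.499° (west) — does not cross 180°.
Leg 4: -101.962° → +37.649°, shortest Δλ = 139.611° (east) — does not cross 180°.
Total crossings: 0.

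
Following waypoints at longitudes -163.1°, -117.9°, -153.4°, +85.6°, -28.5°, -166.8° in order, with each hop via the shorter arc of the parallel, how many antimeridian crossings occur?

1

Leg 1: -163.1° → -117.9°, shortest Δλ = 45.2° (east) — does not cross 180°.
Leg 2: -117.9° → -153.4°, shortest Δλ = -35.5° (west) — does not cross 180°.
Leg 3: -153.4° → +85.6°, shortest Δλ = -121.0° (west) — crosses 180°.
Leg 4: +85.6° → -28.5°, shortest Δλ = -114.1° (west) — does not cross 180°.
Leg 5: -28.5° → -166.8°, shortest Δλ = -138.3° (west) — does not cross 180°.
Total crossings: 1.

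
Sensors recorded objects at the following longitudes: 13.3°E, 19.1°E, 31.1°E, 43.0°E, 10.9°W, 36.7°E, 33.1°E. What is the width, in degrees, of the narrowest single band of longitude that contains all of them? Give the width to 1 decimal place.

53.9°

Sort the longitudes: -10.9°, +13.3°, +19.1°, +31.1°, +33.1°, +36.7°, +43.0°.
Eastward gaps between consecutive values (wrapping around): 24.2°, 5.8°, 12.0°, 2.0°, 3.6°, 6.3°, 306.1°.
Largest gap = 306.1° ⇒ minimal covering band is its complement: 360° − 306.1° = 53.9°.
Band runs from -10.9° eastward to +43.0°.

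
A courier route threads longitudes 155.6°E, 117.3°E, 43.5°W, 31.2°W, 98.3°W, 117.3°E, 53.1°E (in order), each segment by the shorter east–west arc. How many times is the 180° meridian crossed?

Leg 1: +155.6° → +117.3°, shortest Δλ = -38.3° (west) — does not cross 180°.
Leg 2: +117.3° → -43.5°, shortest Δλ = -160.8° (west) — does not cross 180°.
Leg 3: -43.5° → -31.2°, shortest Δλ = 12.3° (east) — does not cross 180°.
Leg 4: -31.2° → -98.3°, shortest Δλ = -67.1° (west) — does not cross 180°.
Leg 5: -98.3° → +117.3°, shortest Δλ = -144.4° (west) — crosses 180°.
Leg 6: +117.3° → +53.1°, shortest Δλ = -64.2° (west) — does not cross 180°.
Total crossings: 1.

1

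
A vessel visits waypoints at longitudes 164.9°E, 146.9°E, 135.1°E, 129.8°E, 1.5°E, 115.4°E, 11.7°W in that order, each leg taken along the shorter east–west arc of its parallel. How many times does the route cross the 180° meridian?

Leg 1: +164.9° → +146.9°, shortest Δλ = -18.0° (west) — does not cross 180°.
Leg 2: +146.9° → +135.1°, shortest Δλ = -11.8° (west) — does not cross 180°.
Leg 3: +135.1° → +129.8°, shortest Δλ = -5.3° (west) — does not cross 180°.
Leg 4: +129.8° → +1.5°, shortest Δλ = -128.3° (west) — does not cross 180°.
Leg 5: +1.5° → +115.4°, shortest Δλ = 113.9° (east) — does not cross 180°.
Leg 6: +115.4° → -11.7°, shortest Δλ = -127.1° (west) — does not cross 180°.
Total crossings: 0.

0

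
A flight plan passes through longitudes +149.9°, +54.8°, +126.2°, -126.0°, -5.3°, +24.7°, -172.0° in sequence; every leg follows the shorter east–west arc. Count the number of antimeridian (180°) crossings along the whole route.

Leg 1: +149.9° → +54.8°, shortest Δλ = -95.1° (west) — does not cross 180°.
Leg 2: +54.8° → +126.2°, shortest Δλ = 71.4° (east) — does not cross 180°.
Leg 3: +126.2° → -126.0°, shortest Δλ = 107.8° (east) — crosses 180°.
Leg 4: -126.0° → -5.3°, shortest Δλ = 120.7° (east) — does not cross 180°.
Leg 5: -5.3° → +24.7°, shortest Δλ = 30.0° (east) — does not cross 180°.
Leg 6: +24.7° → -172.0°, shortest Δλ = 163.3° (east) — crosses 180°.
Total crossings: 2.

2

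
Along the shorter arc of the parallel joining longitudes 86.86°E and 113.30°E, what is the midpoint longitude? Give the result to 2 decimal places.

Signed shortest Δλ from +86.86° to +113.30° is +26.44°.
Midpoint longitude = +86.86° + (+26.44°)/2 = +86.86° + 13.22° = +100.08°.

100.08°E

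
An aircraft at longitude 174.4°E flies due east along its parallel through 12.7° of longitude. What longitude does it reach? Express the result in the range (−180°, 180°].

172.9°W

Start at +174.4°; shift +12.7° → +187.1°.
+187.1° lies outside (−180°, 180°]; subtract 360° → -172.9°.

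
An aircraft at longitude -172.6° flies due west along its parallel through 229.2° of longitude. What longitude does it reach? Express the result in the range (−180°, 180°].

-41.8°

Start at -172.6°; shift −229.2° → -401.8°.
-401.8° lies outside (−180°, 180°]; add 360° → -41.8°.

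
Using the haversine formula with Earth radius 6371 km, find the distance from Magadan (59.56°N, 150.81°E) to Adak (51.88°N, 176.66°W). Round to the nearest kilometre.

Δλ = -176.66 − 150.81 = -327.47°; wrapped into (−180°, 180°]: 32.53°.
Δφ = 51.88 − 59.56 = -7.68°.
a = sin²(Δφ/2) + cos φ₁ · cos φ₂ · sin²(Δλ/2) = 0.029019.
c = 2·atan2(√a, √(1−a)) = 0.34237 rad → d = 6371·c ≈ 2181.23 km.

2181 km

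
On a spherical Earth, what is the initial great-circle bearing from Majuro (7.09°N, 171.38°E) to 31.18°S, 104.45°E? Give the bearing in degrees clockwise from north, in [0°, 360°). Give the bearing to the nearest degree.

235°

Δλ = 104.45 − 171.38 = -66.93°.
θ = atan2( sin Δλ · cos φ₂ , cos φ₁ · sin φ₂ − sin φ₁ · cos φ₂ · cos Δλ )
  = atan2(-0.78712, -0.55515) = -125.195° → normalised to [0°, 360°): 234.805°.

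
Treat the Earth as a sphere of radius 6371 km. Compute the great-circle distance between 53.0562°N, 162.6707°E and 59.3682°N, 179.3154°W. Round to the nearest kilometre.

1310 km

Δλ = -179.3154 − 162.6707 = -341.9861°; wrapped into (−180°, 180°]: 18.0139°.
Δφ = 59.3682 − 53.0562 = 6.3120°.
a = sin²(Δφ/2) + cos φ₁ · cos φ₂ · sin²(Δλ/2) = 0.010537.
c = 2·atan2(√a, √(1−a)) = 0.20566 rad → d = 6371·c ≈ 1310.25 km.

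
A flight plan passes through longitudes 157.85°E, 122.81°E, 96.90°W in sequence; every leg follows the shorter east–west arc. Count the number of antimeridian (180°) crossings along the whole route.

Leg 1: +157.85° → +122.81°, shortest Δλ = -35.04° (west) — does not cross 180°.
Leg 2: +122.81° → -96.90°, shortest Δλ = 140.29° (east) — crosses 180°.
Total crossings: 1.

1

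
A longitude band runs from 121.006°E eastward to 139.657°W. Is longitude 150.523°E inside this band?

Band width going east from +121.006° to -139.657°: ((-139.657 − 121.006) mod 360) = 99.337°.
Offset of +150.523° east of the west edge: ((150.523 − 121.006) mod 360) = 29.517°.
29.517° ≤ 99.337° ⇒ inside.

Yes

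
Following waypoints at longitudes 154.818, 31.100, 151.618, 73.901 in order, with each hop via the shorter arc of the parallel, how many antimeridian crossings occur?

Leg 1: +154.818° → +31.100°, shortest Δλ = -123.718° (west) — does not cross 180°.
Leg 2: +31.100° → +151.618°, shortest Δλ = 120.518° (east) — does not cross 180°.
Leg 3: +151.618° → +73.901°, shortest Δλ = -77.717° (west) — does not cross 180°.
Total crossings: 0.

0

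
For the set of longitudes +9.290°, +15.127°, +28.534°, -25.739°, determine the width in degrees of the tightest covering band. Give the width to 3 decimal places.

Sort the longitudes: -25.739°, +9.290°, +15.127°, +28.534°.
Eastward gaps between consecutive values (wrapping around): 35.029°, 5.837°, 13.407°, 305.727°.
Largest gap = 305.727° ⇒ minimal covering band is its complement: 360° − 305.727° = 54.273°.
Band runs from -25.739° eastward to +28.534°.

54.273°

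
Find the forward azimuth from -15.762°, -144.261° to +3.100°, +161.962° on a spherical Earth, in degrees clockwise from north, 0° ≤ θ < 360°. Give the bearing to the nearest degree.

285°

Δλ = 161.962 − -144.261 = 306.223°; wrapped into (−180°, 180°]: -53.777°.
θ = atan2( sin Δλ · cos φ₂ , cos φ₁ · sin φ₂ − sin φ₁ · cos φ₂ · cos Δλ )
  = atan2(-0.80554, 0.21233) = -75.233° → normalised to [0°, 360°): 284.767°.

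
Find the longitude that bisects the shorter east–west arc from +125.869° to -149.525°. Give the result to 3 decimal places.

+168.172°

Signed shortest Δλ from +125.869° to -149.525° is +84.606°.
Midpoint longitude = +125.869° + (+84.606°)/2 = +125.869° + 42.303° = +168.172°.
(The naïve average (+125.869 + -149.525)/2 = -11.828° is on the wrong side of the globe.)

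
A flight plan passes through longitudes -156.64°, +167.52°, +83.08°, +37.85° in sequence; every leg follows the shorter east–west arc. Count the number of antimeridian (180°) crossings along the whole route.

1

Leg 1: -156.64° → +167.52°, shortest Δλ = -35.84° (west) — crosses 180°.
Leg 2: +167.52° → +83.08°, shortest Δλ = -84.44° (west) — does not cross 180°.
Leg 3: +83.08° → +37.85°, shortest Δλ = -45.23° (west) — does not cross 180°.
Total crossings: 1.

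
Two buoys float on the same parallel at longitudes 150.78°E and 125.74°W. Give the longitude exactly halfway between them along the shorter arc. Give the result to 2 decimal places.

167.48°W

Signed shortest Δλ from +150.78° to -125.74° is +83.48°.
Midpoint longitude = +150.78° + (+83.48°)/2 = +150.78° + 41.74° = +192.52°.
Normalise into (−180°, 180°]: -167.48°.
(The naïve average (+150.78 + -125.74)/2 = 12.52° is on the wrong side of the globe.)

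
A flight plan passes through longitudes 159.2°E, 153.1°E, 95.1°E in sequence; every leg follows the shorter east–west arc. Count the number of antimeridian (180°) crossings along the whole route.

0

Leg 1: +159.2° → +153.1°, shortest Δλ = -6.1° (west) — does not cross 180°.
Leg 2: +153.1° → +95.1°, shortest Δλ = -58.0° (west) — does not cross 180°.
Total crossings: 0.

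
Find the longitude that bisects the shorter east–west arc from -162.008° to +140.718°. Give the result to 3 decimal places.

Signed shortest Δλ from -162.008° to +140.718° is -57.274°.
Midpoint longitude = -162.008° + (-57.274°)/2 = -162.008° − 28.637° = -190.645°.
Normalise into (−180°, 180°]: +169.355°.
(The naïve average (-162.008 + +140.718)/2 = -10.645° is on the wrong side of the globe.)

+169.355°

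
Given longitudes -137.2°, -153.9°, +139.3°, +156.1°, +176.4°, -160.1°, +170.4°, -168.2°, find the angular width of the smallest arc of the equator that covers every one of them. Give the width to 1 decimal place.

83.5°

Sort the longitudes: -168.2°, -160.1°, -153.9°, -137.2°, +139.3°, +156.1°, +170.4°, +176.4°.
Eastward gaps between consecutive values (wrapping around): 8.1°, 6.2°, 16.7°, 276.5°, 16.8°, 14.3°, 6.0°, 15.4°.
Largest gap = 276.5° ⇒ minimal covering band is its complement: 360° − 276.5° = 83.5°.
Band runs from +139.3° eastward to -137.2°, crossing the antimeridian.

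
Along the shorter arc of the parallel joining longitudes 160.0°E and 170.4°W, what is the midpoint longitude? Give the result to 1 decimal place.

Signed shortest Δλ from +160.0° to -170.4° is +29.6°.
Midpoint longitude = +160.0° + (+29.6°)/2 = +160.0° + 14.8° = +174.8°.
(The naïve average (+160.0 + -170.4)/2 = -5.2° is on the wrong side of the globe.)

174.8°E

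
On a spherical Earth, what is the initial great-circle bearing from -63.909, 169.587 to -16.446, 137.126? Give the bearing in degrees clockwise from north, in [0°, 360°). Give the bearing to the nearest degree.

319°

Δλ = 137.126 − 169.587 = -32.461°.
θ = atan2( sin Δλ · cos φ₂ , cos φ₁ · sin φ₂ − sin φ₁ · cos φ₂ · cos Δλ )
  = atan2(-0.51477, 0.60226) = -40.521° → normalised to [0°, 360°): 319.479°.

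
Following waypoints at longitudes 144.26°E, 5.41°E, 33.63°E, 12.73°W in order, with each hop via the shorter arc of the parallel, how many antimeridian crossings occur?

0

Leg 1: +144.26° → +5.41°, shortest Δλ = -138.85° (west) — does not cross 180°.
Leg 2: +5.41° → +33.63°, shortest Δλ = 28.22° (east) — does not cross 180°.
Leg 3: +33.63° → -12.73°, shortest Δλ = -46.36° (west) — does not cross 180°.
Total crossings: 0.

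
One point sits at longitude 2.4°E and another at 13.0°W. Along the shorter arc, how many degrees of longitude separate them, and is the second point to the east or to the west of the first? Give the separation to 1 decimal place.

Raw difference: -13.0 − 2.4 = -15.4°.
Normalise into (−180°, 180°]: -15.4° stays -15.4°.
Negative ⇒ the second point lies to the west; separation 15.4°.

15.4° west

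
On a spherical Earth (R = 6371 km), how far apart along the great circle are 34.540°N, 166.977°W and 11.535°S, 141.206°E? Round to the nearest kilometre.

7486 km

Δλ = 141.206 − -166.977 = 308.183°; wrapped into (−180°, 180°]: -51.817°.
Δφ = -11.535 − 34.540 = -46.075°.
a = sin²(Δφ/2) + cos φ₁ · cos φ₂ · sin²(Δλ/2) = 0.307226.
c = 2·atan2(√a, √(1−a)) = 1.17499 rad → d = 6371·c ≈ 7485.89 km.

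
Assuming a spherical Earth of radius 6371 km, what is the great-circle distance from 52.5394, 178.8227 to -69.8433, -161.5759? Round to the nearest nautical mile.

7398 nmi

Δλ = -161.5759 − 178.8227 = -340.3986°; wrapped into (−180°, 180°]: 19.6014°.
Δφ = -69.8433 − 52.5394 = -122.3827°.
a = sin²(Δφ/2) + cos φ₁ · cos φ₂ · sin²(Δλ/2) = 0.773859.
c = 2·atan2(√a, √(1−a)) = 2.15043 rad → d = 6371·c ≈ 13700.39 km ≈ 7397.62 nmi.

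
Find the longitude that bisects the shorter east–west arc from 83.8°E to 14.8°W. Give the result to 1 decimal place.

34.5°E

Signed shortest Δλ from +83.8° to -14.8° is -98.6°.
Midpoint longitude = +83.8° + (-98.6°)/2 = +83.8° − 49.3° = +34.5°.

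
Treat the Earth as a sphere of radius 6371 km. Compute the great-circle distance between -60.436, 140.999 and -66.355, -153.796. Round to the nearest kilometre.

3156 km

Δλ = -153.796 − 140.999 = -294.795°; wrapped into (−180°, 180°]: 65.205°.
Δφ = -66.355 − -60.436 = -5.919°.
a = sin²(Δφ/2) + cos φ₁ · cos φ₂ · sin²(Δλ/2) = 0.060114.
c = 2·atan2(√a, √(1−a)) = 0.49542 rad → d = 6371·c ≈ 3156.30 km.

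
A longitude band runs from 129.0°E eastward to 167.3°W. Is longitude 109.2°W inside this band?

No

Band width going east from +129.0° to -167.3°: ((-167.3 − 129.0) mod 360) = 63.7°.
Offset of -109.2° east of the west edge: ((-109.2 − 129.0) mod 360) = 121.8°.
121.8° > 63.7° ⇒ outside.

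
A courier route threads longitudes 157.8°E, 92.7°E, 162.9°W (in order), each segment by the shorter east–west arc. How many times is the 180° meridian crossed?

Leg 1: +157.8° → +92.7°, shortest Δλ = -65.1° (west) — does not cross 180°.
Leg 2: +92.7° → -162.9°, shortest Δλ = 104.4° (east) — crosses 180°.
Total crossings: 1.

1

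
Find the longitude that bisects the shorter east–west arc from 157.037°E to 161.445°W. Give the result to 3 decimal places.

Signed shortest Δλ from +157.037° to -161.445° is +41.518°.
Midpoint longitude = +157.037° + (+41.518°)/2 = +157.037° + 20.759° = +177.796°.
(The naïve average (+157.037 + -161.445)/2 = -2.204° is on the wrong side of the globe.)

177.796°E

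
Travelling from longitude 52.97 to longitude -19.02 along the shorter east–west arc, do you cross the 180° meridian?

Signed shortest Δλ = ((-19.02 − 52.97 + 180) mod 360) − 180 = -71.99°.
Going west by 71.99° from +52.97° reaches -19.02° without touching 180°.

No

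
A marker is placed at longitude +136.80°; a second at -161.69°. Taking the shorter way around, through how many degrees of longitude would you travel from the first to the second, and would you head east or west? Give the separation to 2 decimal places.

Raw difference: -161.69 − 136.80 = -298.49°.
Normalise into (−180°, 180°]: -298.49° + 360° = 61.51°.
Positive ⇒ the second point lies to the east; separation 61.51°.

61.51° east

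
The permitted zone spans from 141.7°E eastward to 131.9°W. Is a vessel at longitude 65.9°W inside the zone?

Band width going east from +141.7° to -131.9°: ((-131.9 − 141.7) mod 360) = 86.4°.
Offset of -65.9° east of the west edge: ((-65.9 − 141.7) mod 360) = 152.4°.
152.4° > 86.4° ⇒ outside.

No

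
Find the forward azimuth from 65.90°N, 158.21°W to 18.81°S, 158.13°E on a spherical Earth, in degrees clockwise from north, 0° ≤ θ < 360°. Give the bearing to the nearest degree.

Δλ = 158.13 − -158.21 = 316.34°; wrapped into (−180°, 180°]: -43.66°.
θ = atan2( sin Δλ · cos φ₂ , cos φ₁ · sin φ₂ − sin φ₁ · cos φ₂ · cos Δλ )
  = atan2(-0.65351, -0.75678) = -139.188° → normalised to [0°, 360°): 220.812°.

221°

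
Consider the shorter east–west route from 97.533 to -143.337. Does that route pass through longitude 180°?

Yes

Naïve |-143.337 − 97.533| = 240.87° > 180°, so the shorter arc goes the other way round — across 180°.
Signed shortest Δλ = ((-143.337 − 97.533 + 180) mod 360) − 180 = 119.13°.
Going east by 119.13° from +97.533° passes through 180° before reaching -143.337°.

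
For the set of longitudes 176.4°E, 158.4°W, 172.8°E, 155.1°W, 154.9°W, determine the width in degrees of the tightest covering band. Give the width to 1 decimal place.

Sort the longitudes: -158.4°, -155.1°, -154.9°, +172.8°, +176.4°.
Eastward gaps between consecutive values (wrapping around): 3.3°, 0.2°, 327.7°, 3.6°, 25.2°.
Largest gap = 327.7° ⇒ minimal covering band is its complement: 360° − 327.7° = 32.3°.
Band runs from +172.8° eastward to -154.9°, crossing the antimeridian.

32.3°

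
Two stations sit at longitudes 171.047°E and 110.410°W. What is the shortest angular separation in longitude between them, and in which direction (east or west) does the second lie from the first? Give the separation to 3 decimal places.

78.543° east

Raw difference: -110.410 − 171.047 = -281.457°.
Normalise into (−180°, 180°]: -281.457° + 360° = 78.543°.
Positive ⇒ the second point lies to the east; separation 78.543°.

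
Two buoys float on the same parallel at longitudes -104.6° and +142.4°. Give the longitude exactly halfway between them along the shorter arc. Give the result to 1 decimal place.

Signed shortest Δλ from -104.6° to +142.4° is -113.0°.
Midpoint longitude = -104.6° + (-113.0°)/2 = -104.6° − 56.5° = -161.1°.
(The naïve average (-104.6 + +142.4)/2 = 18.9° is on the wrong side of the globe.)

-161.1°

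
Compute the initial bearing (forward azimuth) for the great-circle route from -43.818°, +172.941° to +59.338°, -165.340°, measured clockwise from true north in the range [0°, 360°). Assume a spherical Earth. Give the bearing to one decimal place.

11.3°

Δλ = -165.340 − 172.941 = -338.281°; wrapped into (−180°, 180°]: 21.719°.
θ = atan2( sin Δλ · cos φ₂ , cos φ₁ · sin φ₂ − sin φ₁ · cos φ₂ · cos Δλ )
  = atan2(0.18872, 0.94869) = 11.251° → normalised to [0°, 360°): 11.251°.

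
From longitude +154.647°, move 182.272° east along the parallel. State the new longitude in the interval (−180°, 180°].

-23.081°

Start at +154.647°; shift +182.272° → +336.919°.
+336.919° lies outside (−180°, 180°]; subtract 360° → -23.081°.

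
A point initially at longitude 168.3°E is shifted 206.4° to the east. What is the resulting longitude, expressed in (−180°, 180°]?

14.7°E

Start at +168.3°; shift +206.4° → +374.7°.
+374.7° lies outside (−180°, 180°]; subtract 360° → +14.7°.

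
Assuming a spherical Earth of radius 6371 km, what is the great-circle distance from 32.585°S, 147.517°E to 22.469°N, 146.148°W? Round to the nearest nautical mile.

5036 nmi

Δλ = -146.148 − 147.517 = -293.665°; wrapped into (−180°, 180°]: 66.335°.
Δφ = 22.469 − -32.585 = 55.054°.
a = sin²(Δφ/2) + cos φ₁ · cos φ₂ · sin²(Δλ/2) = 0.446646.
c = 2·atan2(√a, √(1−a)) = 1.46389 rad → d = 6371·c ≈ 9326.41 km ≈ 5035.86 nmi.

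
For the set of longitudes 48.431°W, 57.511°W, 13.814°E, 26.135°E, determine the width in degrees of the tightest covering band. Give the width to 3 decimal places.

83.646°

Sort the longitudes: -57.511°, -48.431°, +13.814°, +26.135°.
Eastward gaps between consecutive values (wrapping around): 9.080°, 62.245°, 12.321°, 276.354°.
Largest gap = 276.354° ⇒ minimal covering band is its complement: 360° − 276.354° = 83.646°.
Band runs from -57.511° eastward to +26.135°.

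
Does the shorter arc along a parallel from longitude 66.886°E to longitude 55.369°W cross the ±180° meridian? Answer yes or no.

Signed shortest Δλ = ((-55.369 − 66.886 + 180) mod 360) − 180 = -122.255°.
Going west by 122.255° from +66.886° reaches -55.369° without touching 180°.

No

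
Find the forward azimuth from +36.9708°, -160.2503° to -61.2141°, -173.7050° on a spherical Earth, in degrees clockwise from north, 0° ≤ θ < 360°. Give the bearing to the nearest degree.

187°

Δλ = -173.7050 − -160.2503 = -13.4547°.
θ = atan2( sin Δλ · cos φ₂ , cos φ₁ · sin φ₂ − sin φ₁ · cos φ₂ · cos Δλ )
  = atan2(-0.11204, -0.98187) = -173.490° → normalised to [0°, 360°): 186.510°.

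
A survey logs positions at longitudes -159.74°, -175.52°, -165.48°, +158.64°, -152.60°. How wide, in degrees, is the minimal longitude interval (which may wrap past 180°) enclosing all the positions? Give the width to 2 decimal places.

Sort the longitudes: -175.52°, -165.48°, -159.74°, -152.60°, +158.64°.
Eastward gaps between consecutive values (wrapping around): 10.04°, 5.74°, 7.14°, 311.24°, 25.84°.
Largest gap = 311.24° ⇒ minimal covering band is its complement: 360° − 311.24° = 48.76°.
Band runs from +158.64° eastward to -152.60°, crossing the antimeridian.

48.76°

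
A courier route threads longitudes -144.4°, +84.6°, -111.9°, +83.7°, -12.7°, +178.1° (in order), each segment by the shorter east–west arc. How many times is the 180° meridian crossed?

4

Leg 1: -144.4° → +84.6°, shortest Δλ = -131.0° (west) — crosses 180°.
Leg 2: +84.6° → -111.9°, shortest Δλ = 163.5° (east) — crosses 180°.
Leg 3: -111.9° → +83.7°, shortest Δλ = -164.4° (west) — crosses 180°.
Leg 4: +83.7° → -12.7°, shortest Δλ = -96.4° (west) — does not cross 180°.
Leg 5: -12.7° → +178.1°, shortest Δλ = -169.2° (west) — crosses 180°.
Total crossings: 4.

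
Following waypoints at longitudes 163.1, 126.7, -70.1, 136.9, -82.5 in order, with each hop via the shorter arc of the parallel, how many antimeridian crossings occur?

3

Leg 1: +163.1° → +126.7°, shortest Δλ = -36.4° (west) — does not cross 180°.
Leg 2: +126.7° → -70.1°, shortest Δλ = 163.2° (east) — crosses 180°.
Leg 3: -70.1° → +136.9°, shortest Δλ = -153.0° (west) — crosses 180°.
Leg 4: +136.9° → -82.5°, shortest Δλ = 140.6° (east) — crosses 180°.
Total crossings: 3.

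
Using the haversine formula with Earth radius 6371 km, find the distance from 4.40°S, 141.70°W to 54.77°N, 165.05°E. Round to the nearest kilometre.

8190 km

Δλ = 165.05 − -141.70 = 306.75°; wrapped into (−180°, 180°]: -53.25°.
Δφ = 54.77 − -4.40 = 59.17°.
a = sin²(Δφ/2) + cos φ₁ · cos φ₂ · sin²(Δλ/2) = 0.359268.
c = 2·atan2(√a, √(1−a)) = 1.28548 rad → d = 6371·c ≈ 8189.77 km.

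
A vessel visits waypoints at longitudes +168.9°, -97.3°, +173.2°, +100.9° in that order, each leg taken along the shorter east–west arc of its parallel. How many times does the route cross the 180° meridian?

Leg 1: +168.9° → -97.3°, shortest Δλ = 93.8° (east) — crosses 180°.
Leg 2: -97.3° → +173.2°, shortest Δλ = -89.5° (west) — crosses 180°.
Leg 3: +173.2° → +100.9°, shortest Δλ = -72.3° (west) — does not cross 180°.
Total crossings: 2.

2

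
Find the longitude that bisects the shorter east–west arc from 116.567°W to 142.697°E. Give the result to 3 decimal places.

166.935°W

Signed shortest Δλ from -116.567° to +142.697° is -100.736°.
Midpoint longitude = -116.567° + (-100.736°)/2 = -116.567° − 50.368° = -166.935°.
(The naïve average (-116.567 + +142.697)/2 = 13.065° is on the wrong side of the globe.)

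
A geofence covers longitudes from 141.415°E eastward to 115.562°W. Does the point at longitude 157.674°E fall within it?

Band width going east from +141.415° to -115.562°: ((-115.562 − 141.415) mod 360) = 103.023°.
Offset of +157.674° east of the west edge: ((157.674 − 141.415) mod 360) = 16.259°.
16.259° ≤ 103.023° ⇒ inside.

Yes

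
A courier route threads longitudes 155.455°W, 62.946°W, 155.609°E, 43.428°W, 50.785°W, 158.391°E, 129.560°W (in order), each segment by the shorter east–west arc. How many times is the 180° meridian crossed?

4

Leg 1: -155.455° → -62.946°, shortest Δλ = 92.509° (east) — does not cross 180°.
Leg 2: -62.946° → +155.609°, shortest Δλ = -141.445° (west) — crosses 180°.
Leg 3: +155.609° → -43.428°, shortest Δλ = 160.963° (east) — crosses 180°.
Leg 4: -43.428° → -50.785°, shortest Δλ = -7.357° (west) — does not cross 180°.
Leg 5: -50.785° → +158.391°, shortest Δλ = -150.824° (west) — crosses 180°.
Leg 6: +158.391° → -129.560°, shortest Δλ = 72.049° (east) — crosses 180°.
Total crossings: 4.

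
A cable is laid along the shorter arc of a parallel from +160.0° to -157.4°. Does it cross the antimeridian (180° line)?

Yes

Naïve |-157.4 − 160.0| = 317.4° > 180°, so the shorter arc goes the other way round — across 180°.
Signed shortest Δλ = ((-157.4 − 160.0 + 180) mod 360) − 180 = 42.6°.
Going east by 42.6° from +160.0° passes through 180° before reaching -157.4°.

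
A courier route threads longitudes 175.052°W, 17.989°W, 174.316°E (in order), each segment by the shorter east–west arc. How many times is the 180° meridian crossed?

Leg 1: -175.052° → -17.989°, shortest Δλ = 157.063° (east) — does not cross 180°.
Leg 2: -17.989° → +174.316°, shortest Δλ = -167.695° (west) — crosses 180°.
Total crossings: 1.

1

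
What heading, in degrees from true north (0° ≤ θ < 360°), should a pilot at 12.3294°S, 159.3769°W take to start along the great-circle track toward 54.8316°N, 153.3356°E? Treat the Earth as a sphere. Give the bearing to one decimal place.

334.4°

Δλ = 153.3356 − -159.3769 = 312.7125°; wrapped into (−180°, 180°]: -47.2875°.
θ = atan2( sin Δλ · cos φ₂ , cos φ₁ · sin φ₂ − sin φ₁ · cos φ₂ · cos Δλ )
  = atan2(-0.42321, 0.88204) = -25.632° → normalised to [0°, 360°): 334.368°.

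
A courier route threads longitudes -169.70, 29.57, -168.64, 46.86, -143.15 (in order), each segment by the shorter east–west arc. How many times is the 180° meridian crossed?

Leg 1: -169.70° → +29.57°, shortest Δλ = -160.73° (west) — crosses 180°.
Leg 2: +29.57° → -168.64°, shortest Δλ = 161.79° (east) — crosses 180°.
Leg 3: -168.64° → +46.86°, shortest Δλ = -144.5° (west) — crosses 180°.
Leg 4: +46.86° → -143.15°, shortest Δλ = 169.99° (east) — crosses 180°.
Total crossings: 4.

4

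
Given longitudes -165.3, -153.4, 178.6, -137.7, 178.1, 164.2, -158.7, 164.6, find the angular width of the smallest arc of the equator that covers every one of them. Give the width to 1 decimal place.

Sort the longitudes: -165.3°, -158.7°, -153.4°, -137.7°, +164.2°, +164.6°, +178.1°, +178.6°.
Eastward gaps between consecutive values (wrapping around): 6.6°, 5.3°, 15.7°, 301.9°, 0.4°, 13.5°, 0.5°, 16.1°.
Largest gap = 301.9° ⇒ minimal covering band is its complement: 360° − 301.9° = 58.1°.
Band runs from +164.2° eastward to -137.7°, crossing the antimeridian.

58.1°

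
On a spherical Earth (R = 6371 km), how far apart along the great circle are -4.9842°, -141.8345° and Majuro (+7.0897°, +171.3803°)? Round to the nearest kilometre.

Δλ = 171.3803 − -141.8345 = 313.2148°; wrapped into (−180°, 180°]: -46.7852°.
Δφ = 7.0897 − -4.9842 = 12.0739°.
a = sin²(Δφ/2) + cos φ₁ · cos φ₂ · sin²(Δλ/2) = 0.166896.
c = 2·atan2(√a, √(1−a)) = 0.84168 rad → d = 6371·c ≈ 5362.37 km.

5362 km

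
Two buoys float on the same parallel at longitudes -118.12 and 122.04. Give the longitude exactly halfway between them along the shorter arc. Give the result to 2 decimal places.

-178.04°

Signed shortest Δλ from -118.12° to +122.04° is -119.84°.
Midpoint longitude = -118.12° + (-119.84°)/2 = -118.12° − 59.92° = -178.04°.
(The naïve average (-118.12 + +122.04)/2 = 1.96° is on the wrong side of the globe.)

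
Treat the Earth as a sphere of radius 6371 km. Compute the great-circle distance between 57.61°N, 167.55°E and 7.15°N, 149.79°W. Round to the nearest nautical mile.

3618 nmi

Δλ = -149.79 − 167.55 = -317.34°; wrapped into (−180°, 180°]: 42.66°.
Δφ = 7.15 − 57.61 = -50.46°.
a = sin²(Δφ/2) + cos φ₁ · cos φ₂ · sin²(Δλ/2) = 0.252014.
c = 2·atan2(√a, √(1−a)) = 1.05184 rad → d = 6371·c ≈ 6701.29 km ≈ 3618.41 nmi.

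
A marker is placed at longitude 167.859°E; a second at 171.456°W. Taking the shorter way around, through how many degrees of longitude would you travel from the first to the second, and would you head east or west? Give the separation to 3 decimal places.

Raw difference: -171.456 − 167.859 = -339.315°.
Normalise into (−180°, 180°]: -339.315° + 360° = 20.685°.
Positive ⇒ the second point lies to the east; separation 20.685°.

20.685° east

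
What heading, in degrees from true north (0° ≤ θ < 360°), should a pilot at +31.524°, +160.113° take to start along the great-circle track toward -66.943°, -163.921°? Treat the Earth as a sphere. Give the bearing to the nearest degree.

Δλ = -163.921 − 160.113 = -324.034°; wrapped into (−180°, 180°]: 35.966°.
θ = atan2( sin Δλ · cos φ₂ , cos φ₁ · sin φ₂ − sin φ₁ · cos φ₂ · cos Δλ )
  = atan2(0.23002, -0.95006) = 166.390° → normalised to [0°, 360°): 166.390°.

166°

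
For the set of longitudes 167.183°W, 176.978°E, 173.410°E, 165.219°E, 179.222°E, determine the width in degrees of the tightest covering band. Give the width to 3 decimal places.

Sort the longitudes: -167.183°, +165.219°, +173.410°, +176.978°, +179.222°.
Eastward gaps between consecutive values (wrapping around): 332.402°, 8.191°, 3.568°, 2.244°, 13.595°.
Largest gap = 332.402° ⇒ minimal covering band is its complement: 360° − 332.402° = 27.598°.
Band runs from +165.219° eastward to -167.183°, crossing the antimeridian.

27.598°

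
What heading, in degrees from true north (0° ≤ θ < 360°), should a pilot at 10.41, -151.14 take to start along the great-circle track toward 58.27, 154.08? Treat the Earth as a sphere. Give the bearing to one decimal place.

331.2°

Δλ = 154.08 − -151.14 = 305.22°; wrapped into (−180°, 180°]: -54.78°.
θ = atan2( sin Δλ · cos φ₂ , cos φ₁ · sin φ₂ − sin φ₁ · cos φ₂ · cos Δλ )
  = atan2(-0.42964, 0.78173) = -28.793° → normalised to [0°, 360°): 331.207°.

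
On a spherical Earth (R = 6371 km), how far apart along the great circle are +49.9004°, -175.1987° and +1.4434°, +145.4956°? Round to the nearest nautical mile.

3532 nmi

Δλ = 145.4956 − -175.1987 = 320.6943°; wrapped into (−180°, 180°]: -39.3057°.
Δφ = 1.4434 − 49.9004 = -48.4570°.
a = sin²(Δφ/2) + cos φ₁ · cos φ₂ · sin²(Δλ/2) = 0.241243.
c = 2·atan2(√a, √(1−a)) = 1.02685 rad → d = 6371·c ≈ 6542.08 km ≈ 3532.44 nmi.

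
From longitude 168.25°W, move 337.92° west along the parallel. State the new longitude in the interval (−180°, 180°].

146.17°W

Start at -168.25°; shift −337.92° → -506.17°.
-506.17° lies outside (−180°, 180°]; add 360° → -146.17°.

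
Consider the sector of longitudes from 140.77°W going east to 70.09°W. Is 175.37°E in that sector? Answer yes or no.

Band width going east from -140.77° to -70.09°: ((-70.09 − -140.77) mod 360) = 70.68°.
Offset of +175.37° east of the west edge: ((175.37 − -140.77) mod 360) = 316.14°.
316.14° > 70.68° ⇒ outside.

No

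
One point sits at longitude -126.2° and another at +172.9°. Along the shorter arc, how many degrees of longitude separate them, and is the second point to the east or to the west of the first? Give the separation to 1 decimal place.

60.9° west

Raw difference: 172.9 − -126.2 = 299.1°.
Normalise into (−180°, 180°]: 299.1° − 360° = -60.9°.
Negative ⇒ the second point lies to the west; separation 60.9°.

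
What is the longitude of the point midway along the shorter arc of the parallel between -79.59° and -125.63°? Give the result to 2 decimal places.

Signed shortest Δλ from -79.59° to -125.63° is -46.04°.
Midpoint longitude = -79.59° + (-46.04°)/2 = -79.59° − 23.02° = -102.61°.

-102.61°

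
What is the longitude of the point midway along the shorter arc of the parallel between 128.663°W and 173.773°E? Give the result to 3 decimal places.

Signed shortest Δλ from -128.663° to +173.773° is -57.564°.
Midpoint longitude = -128.663° + (-57.564°)/2 = -128.663° − 28.782° = -157.445°.
(The naïve average (-128.663 + +173.773)/2 = 22.555° is on the wrong side of the globe.)

157.445°W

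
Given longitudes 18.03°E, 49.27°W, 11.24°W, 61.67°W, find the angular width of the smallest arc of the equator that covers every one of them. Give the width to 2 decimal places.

Sort the longitudes: -61.67°, -49.27°, -11.24°, +18.03°.
Eastward gaps between consecutive values (wrapping around): 12.40°, 38.03°, 29.27°, 280.30°.
Largest gap = 280.30° ⇒ minimal covering band is its complement: 360° − 280.30° = 79.70°.
Band runs from -61.67° eastward to +18.03°.

79.70°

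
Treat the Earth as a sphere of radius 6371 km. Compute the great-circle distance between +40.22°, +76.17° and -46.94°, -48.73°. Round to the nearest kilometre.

15607 km

Δλ = -48.73 − 76.17 = -124.90°.
Δφ = -46.94 − 40.22 = -87.16°.
a = sin²(Δφ/2) + cos φ₁ · cos φ₂ · sin²(Δλ/2) = 0.885037.
c = 2·atan2(√a, √(1−a)) = 2.44975 rad → d = 6371·c ≈ 15607.37 km.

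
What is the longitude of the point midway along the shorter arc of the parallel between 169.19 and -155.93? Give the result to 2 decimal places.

Signed shortest Δλ from +169.19° to -155.93° is +34.88°.
Midpoint longitude = +169.19° + (+34.88°)/2 = +169.19° + 17.44° = +186.63°.
Normalise into (−180°, 180°]: -173.37°.
(The naïve average (+169.19 + -155.93)/2 = 6.63° is on the wrong side of the globe.)

-173.37°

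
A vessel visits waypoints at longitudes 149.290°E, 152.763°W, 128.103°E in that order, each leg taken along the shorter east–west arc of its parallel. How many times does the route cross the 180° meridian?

2

Leg 1: +149.290° → -152.763°, shortest Δλ = 57.947° (east) — crosses 180°.
Leg 2: -152.763° → +128.103°, shortest Δλ = -79.134° (west) — crosses 180°.
Total crossings: 2.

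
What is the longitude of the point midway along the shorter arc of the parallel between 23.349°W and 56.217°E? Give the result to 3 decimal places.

16.434°E

Signed shortest Δλ from -23.349° to +56.217° is +79.566°.
Midpoint longitude = -23.349° + (+79.566°)/2 = -23.349° + 39.783° = +16.434°.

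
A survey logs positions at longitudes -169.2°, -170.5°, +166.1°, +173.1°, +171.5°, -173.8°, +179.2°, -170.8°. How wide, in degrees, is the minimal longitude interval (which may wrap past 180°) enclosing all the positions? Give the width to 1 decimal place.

Sort the longitudes: -173.8°, -170.8°, -170.5°, -169.2°, +166.1°, +171.5°, +173.1°, +179.2°.
Eastward gaps between consecutive values (wrapping around): 3.0°, 0.3°, 1.3°, 335.3°, 5.4°, 1.6°, 6.1°, 7.0°.
Largest gap = 335.3° ⇒ minimal covering band is its complement: 360° − 335.3° = 24.7°.
Band runs from +166.1° eastward to -169.2°, crossing the antimeridian.

24.7°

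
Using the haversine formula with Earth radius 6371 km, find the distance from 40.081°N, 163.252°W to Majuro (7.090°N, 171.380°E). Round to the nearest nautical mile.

Δλ = 171.380 − -163.252 = 334.632°; wrapped into (−180°, 180°]: -25.368°.
Δφ = 7.090 − 40.081 = -32.991°.
a = sin²(Δφ/2) + cos φ₁ · cos φ₂ · sin²(Δλ/2) = 0.117229.
c = 2·atan2(√a, √(1−a)) = 0.69891 rad → d = 6371·c ≈ 4452.78 km ≈ 2404.31 nmi.

2404 nmi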